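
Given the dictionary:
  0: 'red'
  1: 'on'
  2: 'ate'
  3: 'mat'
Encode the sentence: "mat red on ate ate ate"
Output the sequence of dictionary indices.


Look up each word in the dictionary:
  'mat' -> 3
  'red' -> 0
  'on' -> 1
  'ate' -> 2
  'ate' -> 2
  'ate' -> 2

Encoded: [3, 0, 1, 2, 2, 2]


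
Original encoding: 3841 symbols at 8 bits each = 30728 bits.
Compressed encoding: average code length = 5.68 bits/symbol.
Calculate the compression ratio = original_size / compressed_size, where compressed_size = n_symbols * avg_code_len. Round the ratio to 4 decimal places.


original_size = n_symbols * orig_bits = 3841 * 8 = 30728 bits
compressed_size = n_symbols * avg_code_len = 3841 * 5.68 = 21816.88 bits
ratio = original_size / compressed_size = 30728 / 21816.88 = 1.4085

Compression ratio = 1.4085


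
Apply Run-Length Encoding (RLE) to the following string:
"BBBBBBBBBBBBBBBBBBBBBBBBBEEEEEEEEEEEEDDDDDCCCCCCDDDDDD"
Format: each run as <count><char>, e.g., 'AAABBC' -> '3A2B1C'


Scanning runs left to right:
  i=0: run of 'B' x 25 -> '25B'
  i=25: run of 'E' x 12 -> '12E'
  i=37: run of 'D' x 5 -> '5D'
  i=42: run of 'C' x 6 -> '6C'
  i=48: run of 'D' x 6 -> '6D'

RLE = 25B12E5D6C6D


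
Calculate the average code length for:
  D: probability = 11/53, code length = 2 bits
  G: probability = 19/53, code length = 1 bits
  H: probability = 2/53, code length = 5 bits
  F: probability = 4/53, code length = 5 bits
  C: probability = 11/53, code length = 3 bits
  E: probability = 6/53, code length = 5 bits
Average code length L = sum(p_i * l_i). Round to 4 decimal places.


Weighted contributions p_i * l_i:
  D: (11/53) * 2 = 22/53
  G: (19/53) * 1 = 19/53
  H: (2/53) * 5 = 10/53
  F: (4/53) * 5 = 20/53
  C: (11/53) * 3 = 33/53
  E: (6/53) * 5 = 30/53
Sum = (22 + 19 + 10 + 20 + 33 + 30)/53 = 134/53

L = 134/53 = 2.5283 bits/symbol


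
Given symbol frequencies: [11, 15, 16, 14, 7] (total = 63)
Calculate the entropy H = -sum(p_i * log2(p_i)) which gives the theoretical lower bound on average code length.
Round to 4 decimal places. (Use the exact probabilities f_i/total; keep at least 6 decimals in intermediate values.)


Per-symbol terms -p_i * log2(p_i) with p_i = f_i/63:
  p = 11/63 = 0.174603: log2(p) = -2.517848, -p*log2(p) = 0.439624
  p = 15/63 = 0.238095: log2(p) = -2.070389, -p*log2(p) = 0.492950
  p = 16/63 = 0.253968: log2(p) = -1.977280, -p*log2(p) = 0.502166
  p = 14/63 = 0.222222: log2(p) = -2.169925, -p*log2(p) = 0.482206
  p = 7/63 = 0.111111: log2(p) = -3.169925, -p*log2(p) = 0.352214
H = 0.439624 + 0.492950 + 0.502166 + 0.482206 + 0.352214 = 2.269160

H = 2.2692 bits/symbol


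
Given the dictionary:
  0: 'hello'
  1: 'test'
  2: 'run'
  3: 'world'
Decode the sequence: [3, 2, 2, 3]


Look up each index in the dictionary:
  3 -> 'world'
  2 -> 'run'
  2 -> 'run'
  3 -> 'world'

Decoded: "world run run world"


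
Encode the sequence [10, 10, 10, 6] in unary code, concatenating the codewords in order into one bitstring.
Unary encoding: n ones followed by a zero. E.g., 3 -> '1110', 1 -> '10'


Encode each number as n ones followed by a terminating 0:
  10 -> 11111111110 (11 bits)
  10 -> 11111111110 (11 bits)
  10 -> 11111111110 (11 bits)
  6 -> 1111110 (7 bits)
Total length = 11 + 11 + 11 + 7 = 40 bits.

Unary([10, 10, 10, 6]) = 1111111111011111111110111111111101111110 (40 bits)


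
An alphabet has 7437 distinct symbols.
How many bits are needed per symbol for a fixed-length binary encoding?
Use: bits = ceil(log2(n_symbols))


log2(7437) = 12.8605
Bracket: 2^12 = 4096 < 7437 <= 2^13 = 8192
So ceil(log2(7437)) = 13

bits = ceil(log2(7437)) = ceil(12.8605) = 13 bits


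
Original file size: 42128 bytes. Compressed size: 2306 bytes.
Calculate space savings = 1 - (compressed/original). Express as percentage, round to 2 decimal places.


ratio = compressed/original = 2306/42128 = 0.054738
savings = 1 - ratio = 1 - 0.054738 = 0.945262
as a percentage: 0.945262 * 100 = 94.53%

Space savings = 1 - 2306/42128 = 94.53%


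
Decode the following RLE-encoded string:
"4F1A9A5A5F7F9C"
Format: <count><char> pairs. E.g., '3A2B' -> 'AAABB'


Expanding each <count><char> pair:
  4F -> 'FFFF'
  1A -> 'A'
  9A -> 'AAAAAAAAA'
  5A -> 'AAAAA'
  5F -> 'FFFFF'
  7F -> 'FFFFFFF'
  9C -> 'CCCCCCCCC'

Decoded = FFFFAAAAAAAAAAAAAAAFFFFFFFFFFFFCCCCCCCCC


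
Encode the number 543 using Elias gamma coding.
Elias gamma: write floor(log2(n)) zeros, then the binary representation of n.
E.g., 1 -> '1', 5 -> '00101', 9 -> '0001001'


num_bits = floor(log2(543)) + 1 = 10
leading_zeros = num_bits - 1 = 9
binary(543) = 1000011111

Elias gamma(543) = '000000000' + '1000011111' = 0000000001000011111 (19 bits)


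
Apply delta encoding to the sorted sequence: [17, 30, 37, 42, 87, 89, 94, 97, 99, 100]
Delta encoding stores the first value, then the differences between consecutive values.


First value: 17
Deltas:
  30 - 17 = 13
  37 - 30 = 7
  42 - 37 = 5
  87 - 42 = 45
  89 - 87 = 2
  94 - 89 = 5
  97 - 94 = 3
  99 - 97 = 2
  100 - 99 = 1


Delta encoded: [17, 13, 7, 5, 45, 2, 5, 3, 2, 1]


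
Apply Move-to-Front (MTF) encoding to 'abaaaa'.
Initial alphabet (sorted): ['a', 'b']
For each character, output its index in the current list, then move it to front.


MTF encoding:
'a': index 0 in ['a', 'b'] -> ['a', 'b']
'b': index 1 in ['a', 'b'] -> ['b', 'a']
'a': index 1 in ['b', 'a'] -> ['a', 'b']
'a': index 0 in ['a', 'b'] -> ['a', 'b']
'a': index 0 in ['a', 'b'] -> ['a', 'b']
'a': index 0 in ['a', 'b'] -> ['a', 'b']


Output: [0, 1, 1, 0, 0, 0]


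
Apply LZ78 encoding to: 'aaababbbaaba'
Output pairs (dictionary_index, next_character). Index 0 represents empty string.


LZ78 encoding steps:
Dictionary: {0: ''}
Step 1: w='' (idx 0), next='a' -> output (0, 'a'), add 'a' as idx 1
Step 2: w='a' (idx 1), next='a' -> output (1, 'a'), add 'aa' as idx 2
Step 3: w='' (idx 0), next='b' -> output (0, 'b'), add 'b' as idx 3
Step 4: w='a' (idx 1), next='b' -> output (1, 'b'), add 'ab' as idx 4
Step 5: w='b' (idx 3), next='b' -> output (3, 'b'), add 'bb' as idx 5
Step 6: w='aa' (idx 2), next='b' -> output (2, 'b'), add 'aab' as idx 6
Step 7: w='a' (idx 1), end of input -> output (1, '')


Encoded: [(0, 'a'), (1, 'a'), (0, 'b'), (1, 'b'), (3, 'b'), (2, 'b'), (1, '')]


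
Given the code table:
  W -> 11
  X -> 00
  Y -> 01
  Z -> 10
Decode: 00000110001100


Decoding:
00 -> X
00 -> X
01 -> Y
10 -> Z
00 -> X
11 -> W
00 -> X


Result: XXYZXWX


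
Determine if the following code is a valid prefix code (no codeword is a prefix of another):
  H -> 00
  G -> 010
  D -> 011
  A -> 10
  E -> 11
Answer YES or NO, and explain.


Checking each pair (does one codeword prefix another?):
  H='00' vs G='010': no prefix
  H='00' vs D='011': no prefix
  H='00' vs A='10': no prefix
  H='00' vs E='11': no prefix
  G='010' vs H='00': no prefix
  G='010' vs D='011': no prefix
  G='010' vs A='10': no prefix
  G='010' vs E='11': no prefix
  D='011' vs H='00': no prefix
  D='011' vs G='010': no prefix
  D='011' vs A='10': no prefix
  D='011' vs E='11': no prefix
  A='10' vs H='00': no prefix
  A='10' vs G='010': no prefix
  A='10' vs D='011': no prefix
  A='10' vs E='11': no prefix
  E='11' vs H='00': no prefix
  E='11' vs G='010': no prefix
  E='11' vs D='011': no prefix
  E='11' vs A='10': no prefix
No violation found over all pairs.

YES -- this is a valid prefix code. No codeword is a prefix of any other codeword.


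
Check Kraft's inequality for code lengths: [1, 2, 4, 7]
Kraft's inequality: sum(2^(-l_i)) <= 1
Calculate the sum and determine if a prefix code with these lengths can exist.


Sum = 2^(-1) + 2^(-2) + 2^(-4) + 2^(-7)
    = 0.5 + 0.25 + 0.0625 + 0.0078125
    = 105/128 = 0.8203125
Since 0.8203125 <= 1, Kraft's inequality IS satisfied.
A prefix code with these lengths CAN exist.

Kraft sum = 0.8203125. Satisfied.


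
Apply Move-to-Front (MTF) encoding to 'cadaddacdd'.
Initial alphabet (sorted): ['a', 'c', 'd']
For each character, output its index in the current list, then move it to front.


MTF encoding:
'c': index 1 in ['a', 'c', 'd'] -> ['c', 'a', 'd']
'a': index 1 in ['c', 'a', 'd'] -> ['a', 'c', 'd']
'd': index 2 in ['a', 'c', 'd'] -> ['d', 'a', 'c']
'a': index 1 in ['d', 'a', 'c'] -> ['a', 'd', 'c']
'd': index 1 in ['a', 'd', 'c'] -> ['d', 'a', 'c']
'd': index 0 in ['d', 'a', 'c'] -> ['d', 'a', 'c']
'a': index 1 in ['d', 'a', 'c'] -> ['a', 'd', 'c']
'c': index 2 in ['a', 'd', 'c'] -> ['c', 'a', 'd']
'd': index 2 in ['c', 'a', 'd'] -> ['d', 'c', 'a']
'd': index 0 in ['d', 'c', 'a'] -> ['d', 'c', 'a']


Output: [1, 1, 2, 1, 1, 0, 1, 2, 2, 0]


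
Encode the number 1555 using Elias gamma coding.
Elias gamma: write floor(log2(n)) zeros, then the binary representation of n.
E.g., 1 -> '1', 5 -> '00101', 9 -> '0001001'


num_bits = floor(log2(1555)) + 1 = 11
leading_zeros = num_bits - 1 = 10
binary(1555) = 11000010011

Elias gamma(1555) = '0000000000' + '11000010011' = 000000000011000010011 (21 bits)


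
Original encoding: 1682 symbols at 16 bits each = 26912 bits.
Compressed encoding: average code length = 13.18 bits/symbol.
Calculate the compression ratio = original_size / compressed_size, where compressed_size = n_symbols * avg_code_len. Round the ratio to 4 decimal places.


original_size = n_symbols * orig_bits = 1682 * 16 = 26912 bits
compressed_size = n_symbols * avg_code_len = 1682 * 13.18 = 22168.76 bits
ratio = original_size / compressed_size = 26912 / 22168.76 = 1.214

Compression ratio = 1.214


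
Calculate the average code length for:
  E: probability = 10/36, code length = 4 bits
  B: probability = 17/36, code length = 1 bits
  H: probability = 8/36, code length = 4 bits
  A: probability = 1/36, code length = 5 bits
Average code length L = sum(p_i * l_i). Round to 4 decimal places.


Weighted contributions p_i * l_i:
  E: (10/36) * 4 = 40/36
  B: (17/36) * 1 = 17/36
  H: (8/36) * 4 = 32/36
  A: (1/36) * 5 = 5/36
Sum = (40 + 17 + 32 + 5)/36 = 94/36

L = 94/36 = 2.6111 bits/symbol


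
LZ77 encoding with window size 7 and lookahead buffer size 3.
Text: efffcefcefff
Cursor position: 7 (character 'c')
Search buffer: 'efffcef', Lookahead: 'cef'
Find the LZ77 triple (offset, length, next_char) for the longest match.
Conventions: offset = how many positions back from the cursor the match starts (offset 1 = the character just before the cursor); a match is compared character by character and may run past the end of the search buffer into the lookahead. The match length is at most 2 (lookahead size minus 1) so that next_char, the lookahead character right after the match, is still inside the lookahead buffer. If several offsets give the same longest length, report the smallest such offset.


Try each offset into the search buffer:
  offset=1 (pos 6, char 'f'): match length 0
  offset=2 (pos 5, char 'e'): match length 0
  offset=3 (pos 4, char 'c'): match length 2
  offset=4 (pos 3, char 'f'): match length 0
  offset=5 (pos 2, char 'f'): match length 0
  offset=6 (pos 1, char 'f'): match length 0
  offset=7 (pos 0, char 'e'): match length 0
Longest match has length 2 at offset 3.
next_char = character at position 7 + 2 = 9 -> 'f'

Best match: offset=3, length=2 (matching 'ce' starting at position 4)
LZ77 triple: (3, 2, 'f')


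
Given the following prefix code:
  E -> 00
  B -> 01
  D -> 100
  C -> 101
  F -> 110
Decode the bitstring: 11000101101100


Decoding step by step:
Bits 110 -> F
Bits 00 -> E
Bits 101 -> C
Bits 101 -> C
Bits 100 -> D


Decoded message: FECCD


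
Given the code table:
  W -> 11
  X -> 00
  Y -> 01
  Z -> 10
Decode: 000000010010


Decoding:
00 -> X
00 -> X
00 -> X
01 -> Y
00 -> X
10 -> Z


Result: XXXYXZ


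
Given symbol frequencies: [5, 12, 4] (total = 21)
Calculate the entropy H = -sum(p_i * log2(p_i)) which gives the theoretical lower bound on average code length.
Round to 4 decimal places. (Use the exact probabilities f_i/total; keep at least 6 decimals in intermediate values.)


Per-symbol terms -p_i * log2(p_i) with p_i = f_i/21:
  p = 5/21 = 0.238095: log2(p) = -2.070389, -p*log2(p) = 0.492950
  p = 12/21 = 0.571429: log2(p) = -0.807355, -p*log2(p) = 0.461346
  p = 4/21 = 0.190476: log2(p) = -2.392317, -p*log2(p) = 0.455680
H = 0.492950 + 0.461346 + 0.455680 = 1.409976

H = 1.41 bits/symbol


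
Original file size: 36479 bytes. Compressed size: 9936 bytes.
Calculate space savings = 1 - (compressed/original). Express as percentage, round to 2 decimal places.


ratio = compressed/original = 9936/36479 = 0.272376
savings = 1 - ratio = 1 - 0.272376 = 0.727624
as a percentage: 0.727624 * 100 = 72.76%

Space savings = 1 - 9936/36479 = 72.76%


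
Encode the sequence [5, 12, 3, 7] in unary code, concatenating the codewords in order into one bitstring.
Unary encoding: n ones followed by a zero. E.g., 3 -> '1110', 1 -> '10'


Encode each number as n ones followed by a terminating 0:
  5 -> 111110 (6 bits)
  12 -> 1111111111110 (13 bits)
  3 -> 1110 (4 bits)
  7 -> 11111110 (8 bits)
Total length = 6 + 13 + 4 + 8 = 31 bits.

Unary([5, 12, 3, 7]) = 1111101111111111110111011111110 (31 bits)


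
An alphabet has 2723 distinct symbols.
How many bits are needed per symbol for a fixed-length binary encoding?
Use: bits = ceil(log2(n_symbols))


log2(2723) = 11.411
Bracket: 2^11 = 2048 < 2723 <= 2^12 = 4096
So ceil(log2(2723)) = 12

bits = ceil(log2(2723)) = ceil(11.411) = 12 bits


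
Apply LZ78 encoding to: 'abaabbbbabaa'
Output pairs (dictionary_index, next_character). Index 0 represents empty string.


LZ78 encoding steps:
Dictionary: {0: ''}
Step 1: w='' (idx 0), next='a' -> output (0, 'a'), add 'a' as idx 1
Step 2: w='' (idx 0), next='b' -> output (0, 'b'), add 'b' as idx 2
Step 3: w='a' (idx 1), next='a' -> output (1, 'a'), add 'aa' as idx 3
Step 4: w='b' (idx 2), next='b' -> output (2, 'b'), add 'bb' as idx 4
Step 5: w='bb' (idx 4), next='a' -> output (4, 'a'), add 'bba' as idx 5
Step 6: w='b' (idx 2), next='a' -> output (2, 'a'), add 'ba' as idx 6
Step 7: w='a' (idx 1), end of input -> output (1, '')


Encoded: [(0, 'a'), (0, 'b'), (1, 'a'), (2, 'b'), (4, 'a'), (2, 'a'), (1, '')]


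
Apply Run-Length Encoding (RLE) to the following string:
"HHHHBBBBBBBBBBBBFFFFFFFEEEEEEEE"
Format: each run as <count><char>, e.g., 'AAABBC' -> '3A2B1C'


Scanning runs left to right:
  i=0: run of 'H' x 4 -> '4H'
  i=4: run of 'B' x 12 -> '12B'
  i=16: run of 'F' x 7 -> '7F'
  i=23: run of 'E' x 8 -> '8E'

RLE = 4H12B7F8E


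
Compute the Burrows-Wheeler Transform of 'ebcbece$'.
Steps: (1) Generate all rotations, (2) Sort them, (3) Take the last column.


Rotations (sorted):
  0: $ebcbece -> last char: e
  1: bcbece$e -> last char: e
  2: bece$ebc -> last char: c
  3: cbece$eb -> last char: b
  4: ce$ebcbe -> last char: e
  5: e$ebcbec -> last char: c
  6: ebcbece$ -> last char: $
  7: ece$ebcb -> last char: b


BWT = eecbec$b


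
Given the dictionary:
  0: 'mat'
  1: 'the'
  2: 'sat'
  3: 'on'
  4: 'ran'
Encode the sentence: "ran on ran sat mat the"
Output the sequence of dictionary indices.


Look up each word in the dictionary:
  'ran' -> 4
  'on' -> 3
  'ran' -> 4
  'sat' -> 2
  'mat' -> 0
  'the' -> 1

Encoded: [4, 3, 4, 2, 0, 1]


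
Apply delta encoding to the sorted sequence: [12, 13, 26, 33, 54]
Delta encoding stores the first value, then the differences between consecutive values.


First value: 12
Deltas:
  13 - 12 = 1
  26 - 13 = 13
  33 - 26 = 7
  54 - 33 = 21


Delta encoded: [12, 1, 13, 7, 21]


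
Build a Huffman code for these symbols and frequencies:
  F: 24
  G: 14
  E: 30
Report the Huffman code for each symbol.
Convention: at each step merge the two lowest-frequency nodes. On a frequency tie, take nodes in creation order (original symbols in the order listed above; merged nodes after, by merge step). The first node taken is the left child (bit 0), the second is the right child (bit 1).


Huffman tree construction:
Step 1: Merge G(14) + F(24) = 38
Step 2: Merge E(30) + (G+F)(38) = 68
Read each symbol's code off the tree from the root (left child = 0, right child = 1).

Codes:
  F: 11 (length 2)
  G: 10 (length 2)
  E: 0 (length 1)
Average code length: 106/68 = 1.5588 bits/symbol


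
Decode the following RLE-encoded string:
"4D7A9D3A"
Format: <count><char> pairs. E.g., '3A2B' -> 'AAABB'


Expanding each <count><char> pair:
  4D -> 'DDDD'
  7A -> 'AAAAAAA'
  9D -> 'DDDDDDDDD'
  3A -> 'AAA'

Decoded = DDDDAAAAAAADDDDDDDDDAAA


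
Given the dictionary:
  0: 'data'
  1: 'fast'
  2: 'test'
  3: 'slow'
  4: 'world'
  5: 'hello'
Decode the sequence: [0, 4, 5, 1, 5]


Look up each index in the dictionary:
  0 -> 'data'
  4 -> 'world'
  5 -> 'hello'
  1 -> 'fast'
  5 -> 'hello'

Decoded: "data world hello fast hello"


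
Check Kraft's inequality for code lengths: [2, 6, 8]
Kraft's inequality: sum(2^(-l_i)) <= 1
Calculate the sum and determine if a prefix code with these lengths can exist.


Sum = 2^(-2) + 2^(-6) + 2^(-8)
    = 0.25 + 0.015625 + 0.00390625
    = 69/256 = 0.26953125
Since 0.26953125 <= 1, Kraft's inequality IS satisfied.
A prefix code with these lengths CAN exist.

Kraft sum = 0.26953125. Satisfied.


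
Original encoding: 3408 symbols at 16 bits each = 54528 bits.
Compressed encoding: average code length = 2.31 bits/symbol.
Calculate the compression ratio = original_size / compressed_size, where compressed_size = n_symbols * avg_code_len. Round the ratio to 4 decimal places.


original_size = n_symbols * orig_bits = 3408 * 16 = 54528 bits
compressed_size = n_symbols * avg_code_len = 3408 * 2.31 = 7872.48 bits
ratio = original_size / compressed_size = 54528 / 7872.48 = 6.9264

Compression ratio = 6.9264


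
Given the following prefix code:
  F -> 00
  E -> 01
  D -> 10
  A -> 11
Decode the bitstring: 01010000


Decoding step by step:
Bits 01 -> E
Bits 01 -> E
Bits 00 -> F
Bits 00 -> F


Decoded message: EEFF


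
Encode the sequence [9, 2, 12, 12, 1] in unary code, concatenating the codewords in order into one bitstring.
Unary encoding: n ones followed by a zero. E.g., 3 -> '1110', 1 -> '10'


Encode each number as n ones followed by a terminating 0:
  9 -> 1111111110 (10 bits)
  2 -> 110 (3 bits)
  12 -> 1111111111110 (13 bits)
  12 -> 1111111111110 (13 bits)
  1 -> 10 (2 bits)
Total length = 10 + 3 + 13 + 13 + 2 = 41 bits.

Unary([9, 2, 12, 12, 1]) = 11111111101101111111111110111111111111010 (41 bits)


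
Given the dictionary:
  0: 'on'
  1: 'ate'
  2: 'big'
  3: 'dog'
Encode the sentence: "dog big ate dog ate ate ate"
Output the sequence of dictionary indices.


Look up each word in the dictionary:
  'dog' -> 3
  'big' -> 2
  'ate' -> 1
  'dog' -> 3
  'ate' -> 1
  'ate' -> 1
  'ate' -> 1

Encoded: [3, 2, 1, 3, 1, 1, 1]


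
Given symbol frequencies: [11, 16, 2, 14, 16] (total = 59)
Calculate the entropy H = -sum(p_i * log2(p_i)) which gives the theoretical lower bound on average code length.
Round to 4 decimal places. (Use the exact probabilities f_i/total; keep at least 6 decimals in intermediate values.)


Per-symbol terms -p_i * log2(p_i) with p_i = f_i/59:
  p = 11/59 = 0.186441: log2(p) = -2.423211, -p*log2(p) = 0.451785
  p = 16/59 = 0.271186: log2(p) = -1.882643, -p*log2(p) = 0.510547
  p = 2/59 = 0.033898: log2(p) = -4.882643, -p*log2(p) = 0.165513
  p = 14/59 = 0.237288: log2(p) = -2.075288, -p*log2(p) = 0.492441
  p = 16/59 = 0.271186: log2(p) = -1.882643, -p*log2(p) = 0.510547
H = 0.451785 + 0.510547 + 0.165513 + 0.492441 + 0.510547 = 2.130833

H = 2.1308 bits/symbol


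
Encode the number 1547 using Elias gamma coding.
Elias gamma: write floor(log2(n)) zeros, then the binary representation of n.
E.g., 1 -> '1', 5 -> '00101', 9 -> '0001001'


num_bits = floor(log2(1547)) + 1 = 11
leading_zeros = num_bits - 1 = 10
binary(1547) = 11000001011

Elias gamma(1547) = '0000000000' + '11000001011' = 000000000011000001011 (21 bits)


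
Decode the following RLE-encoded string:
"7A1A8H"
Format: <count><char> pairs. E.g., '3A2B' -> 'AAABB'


Expanding each <count><char> pair:
  7A -> 'AAAAAAA'
  1A -> 'A'
  8H -> 'HHHHHHHH'

Decoded = AAAAAAAAHHHHHHHH


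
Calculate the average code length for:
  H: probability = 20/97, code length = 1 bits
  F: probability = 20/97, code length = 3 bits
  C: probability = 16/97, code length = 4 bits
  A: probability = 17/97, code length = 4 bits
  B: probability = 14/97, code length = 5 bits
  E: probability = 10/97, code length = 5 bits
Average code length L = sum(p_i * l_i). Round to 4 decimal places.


Weighted contributions p_i * l_i:
  H: (20/97) * 1 = 20/97
  F: (20/97) * 3 = 60/97
  C: (16/97) * 4 = 64/97
  A: (17/97) * 4 = 68/97
  B: (14/97) * 5 = 70/97
  E: (10/97) * 5 = 50/97
Sum = (20 + 60 + 64 + 68 + 70 + 50)/97 = 332/97

L = 332/97 = 3.4227 bits/symbol


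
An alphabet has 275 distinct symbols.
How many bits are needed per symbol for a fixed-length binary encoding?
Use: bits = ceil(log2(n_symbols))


log2(275) = 8.1033
Bracket: 2^8 = 256 < 275 <= 2^9 = 512
So ceil(log2(275)) = 9

bits = ceil(log2(275)) = ceil(8.1033) = 9 bits


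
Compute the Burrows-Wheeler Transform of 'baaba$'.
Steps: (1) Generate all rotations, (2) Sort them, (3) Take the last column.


Rotations (sorted):
  0: $baaba -> last char: a
  1: a$baab -> last char: b
  2: aaba$b -> last char: b
  3: aba$ba -> last char: a
  4: ba$baa -> last char: a
  5: baaba$ -> last char: $


BWT = abbaa$


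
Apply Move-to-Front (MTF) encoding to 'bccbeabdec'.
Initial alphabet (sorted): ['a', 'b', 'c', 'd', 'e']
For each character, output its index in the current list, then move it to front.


MTF encoding:
'b': index 1 in ['a', 'b', 'c', 'd', 'e'] -> ['b', 'a', 'c', 'd', 'e']
'c': index 2 in ['b', 'a', 'c', 'd', 'e'] -> ['c', 'b', 'a', 'd', 'e']
'c': index 0 in ['c', 'b', 'a', 'd', 'e'] -> ['c', 'b', 'a', 'd', 'e']
'b': index 1 in ['c', 'b', 'a', 'd', 'e'] -> ['b', 'c', 'a', 'd', 'e']
'e': index 4 in ['b', 'c', 'a', 'd', 'e'] -> ['e', 'b', 'c', 'a', 'd']
'a': index 3 in ['e', 'b', 'c', 'a', 'd'] -> ['a', 'e', 'b', 'c', 'd']
'b': index 2 in ['a', 'e', 'b', 'c', 'd'] -> ['b', 'a', 'e', 'c', 'd']
'd': index 4 in ['b', 'a', 'e', 'c', 'd'] -> ['d', 'b', 'a', 'e', 'c']
'e': index 3 in ['d', 'b', 'a', 'e', 'c'] -> ['e', 'd', 'b', 'a', 'c']
'c': index 4 in ['e', 'd', 'b', 'a', 'c'] -> ['c', 'e', 'd', 'b', 'a']


Output: [1, 2, 0, 1, 4, 3, 2, 4, 3, 4]


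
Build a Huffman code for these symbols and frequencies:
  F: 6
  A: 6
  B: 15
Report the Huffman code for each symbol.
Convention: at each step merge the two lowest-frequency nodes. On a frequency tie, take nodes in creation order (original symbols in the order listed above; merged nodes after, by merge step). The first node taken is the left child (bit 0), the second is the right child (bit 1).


Huffman tree construction:
Step 1: Merge F(6) + A(6) = 12
Step 2: Merge (F+A)(12) + B(15) = 27
Read each symbol's code off the tree from the root (left child = 0, right child = 1).

Codes:
  F: 00 (length 2)
  A: 01 (length 2)
  B: 1 (length 1)
Average code length: 39/27 = 1.4444 bits/symbol


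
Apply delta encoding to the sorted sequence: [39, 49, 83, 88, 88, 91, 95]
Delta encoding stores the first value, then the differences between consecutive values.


First value: 39
Deltas:
  49 - 39 = 10
  83 - 49 = 34
  88 - 83 = 5
  88 - 88 = 0
  91 - 88 = 3
  95 - 91 = 4


Delta encoded: [39, 10, 34, 5, 0, 3, 4]


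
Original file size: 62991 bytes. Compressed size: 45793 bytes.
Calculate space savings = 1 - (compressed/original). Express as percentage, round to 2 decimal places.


ratio = compressed/original = 45793/62991 = 0.726977
savings = 1 - ratio = 1 - 0.726977 = 0.273023
as a percentage: 0.273023 * 100 = 27.3%

Space savings = 1 - 45793/62991 = 27.3%


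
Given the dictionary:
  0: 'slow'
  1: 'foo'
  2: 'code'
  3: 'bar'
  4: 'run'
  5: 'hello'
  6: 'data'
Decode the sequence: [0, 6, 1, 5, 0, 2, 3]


Look up each index in the dictionary:
  0 -> 'slow'
  6 -> 'data'
  1 -> 'foo'
  5 -> 'hello'
  0 -> 'slow'
  2 -> 'code'
  3 -> 'bar'

Decoded: "slow data foo hello slow code bar"


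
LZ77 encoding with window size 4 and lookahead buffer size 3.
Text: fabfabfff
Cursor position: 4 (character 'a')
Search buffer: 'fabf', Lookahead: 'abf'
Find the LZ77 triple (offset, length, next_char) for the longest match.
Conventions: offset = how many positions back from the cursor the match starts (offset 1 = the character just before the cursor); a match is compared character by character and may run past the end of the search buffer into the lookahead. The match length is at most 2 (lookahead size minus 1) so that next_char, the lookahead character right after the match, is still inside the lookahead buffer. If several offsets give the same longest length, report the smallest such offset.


Try each offset into the search buffer:
  offset=1 (pos 3, char 'f'): match length 0
  offset=2 (pos 2, char 'b'): match length 0
  offset=3 (pos 1, char 'a'): match length 2
  offset=4 (pos 0, char 'f'): match length 0
Longest match has length 2 at offset 3.
next_char = character at position 4 + 2 = 6 -> 'f'

Best match: offset=3, length=2 (matching 'ab' starting at position 1)
LZ77 triple: (3, 2, 'f')


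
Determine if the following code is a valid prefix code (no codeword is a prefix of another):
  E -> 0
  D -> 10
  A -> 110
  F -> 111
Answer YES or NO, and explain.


Checking each pair (does one codeword prefix another?):
  E='0' vs D='10': no prefix
  E='0' vs A='110': no prefix
  E='0' vs F='111': no prefix
  D='10' vs E='0': no prefix
  D='10' vs A='110': no prefix
  D='10' vs F='111': no prefix
  A='110' vs E='0': no prefix
  A='110' vs D='10': no prefix
  A='110' vs F='111': no prefix
  F='111' vs E='0': no prefix
  F='111' vs D='10': no prefix
  F='111' vs A='110': no prefix
No violation found over all pairs.

YES -- this is a valid prefix code. No codeword is a prefix of any other codeword.


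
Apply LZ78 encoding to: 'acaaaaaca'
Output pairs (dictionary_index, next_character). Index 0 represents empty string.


LZ78 encoding steps:
Dictionary: {0: ''}
Step 1: w='' (idx 0), next='a' -> output (0, 'a'), add 'a' as idx 1
Step 2: w='' (idx 0), next='c' -> output (0, 'c'), add 'c' as idx 2
Step 3: w='a' (idx 1), next='a' -> output (1, 'a'), add 'aa' as idx 3
Step 4: w='aa' (idx 3), next='a' -> output (3, 'a'), add 'aaa' as idx 4
Step 5: w='c' (idx 2), next='a' -> output (2, 'a'), add 'ca' as idx 5


Encoded: [(0, 'a'), (0, 'c'), (1, 'a'), (3, 'a'), (2, 'a')]


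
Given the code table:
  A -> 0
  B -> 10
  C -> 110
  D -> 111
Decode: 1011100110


Decoding:
10 -> B
111 -> D
0 -> A
0 -> A
110 -> C


Result: BDAAC


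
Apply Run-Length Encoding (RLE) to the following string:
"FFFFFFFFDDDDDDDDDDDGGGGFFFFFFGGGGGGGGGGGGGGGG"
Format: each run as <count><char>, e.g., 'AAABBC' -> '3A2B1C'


Scanning runs left to right:
  i=0: run of 'F' x 8 -> '8F'
  i=8: run of 'D' x 11 -> '11D'
  i=19: run of 'G' x 4 -> '4G'
  i=23: run of 'F' x 6 -> '6F'
  i=29: run of 'G' x 16 -> '16G'

RLE = 8F11D4G6F16G


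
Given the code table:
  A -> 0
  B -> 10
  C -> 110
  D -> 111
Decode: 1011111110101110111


Decoding:
10 -> B
111 -> D
111 -> D
10 -> B
10 -> B
111 -> D
0 -> A
111 -> D


Result: BDDBBDAD


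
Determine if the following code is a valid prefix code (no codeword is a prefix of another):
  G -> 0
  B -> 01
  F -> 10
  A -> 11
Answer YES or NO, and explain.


Checking each pair (does one codeword prefix another?):
  G='0' vs B='01': prefix -- VIOLATION

NO -- this is NOT a valid prefix code. G (0) is a prefix of B (01).


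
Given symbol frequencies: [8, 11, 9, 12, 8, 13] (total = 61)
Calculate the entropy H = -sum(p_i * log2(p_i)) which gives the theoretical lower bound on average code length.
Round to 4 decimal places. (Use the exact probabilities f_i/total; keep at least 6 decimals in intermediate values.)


Per-symbol terms -p_i * log2(p_i) with p_i = f_i/61:
  p = 8/61 = 0.131148: log2(p) = -2.930737, -p*log2(p) = 0.384359
  p = 11/61 = 0.180328: log2(p) = -2.471306, -p*log2(p) = 0.445645
  p = 9/61 = 0.147541: log2(p) = -2.760812, -p*log2(p) = 0.407333
  p = 12/61 = 0.196721: log2(p) = -2.345775, -p*log2(p) = 0.461464
  p = 8/61 = 0.131148: log2(p) = -2.930737, -p*log2(p) = 0.384359
  p = 13/61 = 0.213115: log2(p) = -2.230298, -p*log2(p) = 0.475309
H = 0.384359 + 0.445645 + 0.407333 + 0.461464 + 0.384359 + 0.475309 = 2.558469

H = 2.5585 bits/symbol


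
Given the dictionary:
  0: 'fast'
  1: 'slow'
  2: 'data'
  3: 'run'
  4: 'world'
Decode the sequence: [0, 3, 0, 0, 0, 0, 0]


Look up each index in the dictionary:
  0 -> 'fast'
  3 -> 'run'
  0 -> 'fast'
  0 -> 'fast'
  0 -> 'fast'
  0 -> 'fast'
  0 -> 'fast'

Decoded: "fast run fast fast fast fast fast"


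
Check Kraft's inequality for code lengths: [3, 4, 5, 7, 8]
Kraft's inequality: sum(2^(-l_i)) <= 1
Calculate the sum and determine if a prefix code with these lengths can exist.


Sum = 2^(-3) + 2^(-4) + 2^(-5) + 2^(-7) + 2^(-8)
    = 0.125 + 0.0625 + 0.03125 + 0.0078125 + 0.00390625
    = 59/256 = 0.23046875
Since 0.23046875 <= 1, Kraft's inequality IS satisfied.
A prefix code with these lengths CAN exist.

Kraft sum = 0.23046875. Satisfied.


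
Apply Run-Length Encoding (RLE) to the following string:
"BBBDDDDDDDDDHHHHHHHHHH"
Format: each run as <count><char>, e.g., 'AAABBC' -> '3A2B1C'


Scanning runs left to right:
  i=0: run of 'B' x 3 -> '3B'
  i=3: run of 'D' x 9 -> '9D'
  i=12: run of 'H' x 10 -> '10H'

RLE = 3B9D10H


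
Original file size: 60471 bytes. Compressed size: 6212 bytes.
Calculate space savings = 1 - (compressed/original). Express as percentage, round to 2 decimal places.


ratio = compressed/original = 6212/60471 = 0.102727
savings = 1 - ratio = 1 - 0.102727 = 0.897273
as a percentage: 0.897273 * 100 = 89.73%

Space savings = 1 - 6212/60471 = 89.73%


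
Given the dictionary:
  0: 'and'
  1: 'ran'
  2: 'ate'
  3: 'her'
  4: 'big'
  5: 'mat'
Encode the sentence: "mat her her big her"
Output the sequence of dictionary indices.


Look up each word in the dictionary:
  'mat' -> 5
  'her' -> 3
  'her' -> 3
  'big' -> 4
  'her' -> 3

Encoded: [5, 3, 3, 4, 3]


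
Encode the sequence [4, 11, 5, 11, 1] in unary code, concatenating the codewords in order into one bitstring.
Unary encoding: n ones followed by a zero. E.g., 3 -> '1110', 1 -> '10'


Encode each number as n ones followed by a terminating 0:
  4 -> 11110 (5 bits)
  11 -> 111111111110 (12 bits)
  5 -> 111110 (6 bits)
  11 -> 111111111110 (12 bits)
  1 -> 10 (2 bits)
Total length = 5 + 12 + 6 + 12 + 2 = 37 bits.

Unary([4, 11, 5, 11, 1]) = 1111011111111111011111011111111111010 (37 bits)


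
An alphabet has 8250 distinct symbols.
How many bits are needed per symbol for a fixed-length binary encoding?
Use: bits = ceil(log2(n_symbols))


log2(8250) = 13.0102
Bracket: 2^13 = 8192 < 8250 <= 2^14 = 16384
So ceil(log2(8250)) = 14

bits = ceil(log2(8250)) = ceil(13.0102) = 14 bits


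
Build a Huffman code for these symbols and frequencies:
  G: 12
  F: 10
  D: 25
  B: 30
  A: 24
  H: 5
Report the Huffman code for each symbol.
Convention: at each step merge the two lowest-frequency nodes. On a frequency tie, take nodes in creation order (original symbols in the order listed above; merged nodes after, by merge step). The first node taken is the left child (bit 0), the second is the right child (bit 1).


Huffman tree construction:
Step 1: Merge H(5) + F(10) = 15
Step 2: Merge G(12) + (H+F)(15) = 27
Step 3: Merge A(24) + D(25) = 49
Step 4: Merge (G+(H+F))(27) + B(30) = 57
Step 5: Merge (A+D)(49) + ((G+(H+F))+B)(57) = 106
Read each symbol's code off the tree from the root (left child = 0, right child = 1).

Codes:
  G: 100 (length 3)
  F: 1011 (length 4)
  D: 01 (length 2)
  B: 11 (length 2)
  A: 00 (length 2)
  H: 1010 (length 4)
Average code length: 254/106 = 2.3962 bits/symbol


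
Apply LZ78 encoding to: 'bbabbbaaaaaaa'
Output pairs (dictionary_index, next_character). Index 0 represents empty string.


LZ78 encoding steps:
Dictionary: {0: ''}
Step 1: w='' (idx 0), next='b' -> output (0, 'b'), add 'b' as idx 1
Step 2: w='b' (idx 1), next='a' -> output (1, 'a'), add 'ba' as idx 2
Step 3: w='b' (idx 1), next='b' -> output (1, 'b'), add 'bb' as idx 3
Step 4: w='ba' (idx 2), next='a' -> output (2, 'a'), add 'baa' as idx 4
Step 5: w='' (idx 0), next='a' -> output (0, 'a'), add 'a' as idx 5
Step 6: w='a' (idx 5), next='a' -> output (5, 'a'), add 'aa' as idx 6
Step 7: w='aa' (idx 6), end of input -> output (6, '')


Encoded: [(0, 'b'), (1, 'a'), (1, 'b'), (2, 'a'), (0, 'a'), (5, 'a'), (6, '')]


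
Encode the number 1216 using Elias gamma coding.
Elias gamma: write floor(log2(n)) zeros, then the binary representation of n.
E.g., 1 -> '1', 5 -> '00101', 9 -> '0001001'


num_bits = floor(log2(1216)) + 1 = 11
leading_zeros = num_bits - 1 = 10
binary(1216) = 10011000000

Elias gamma(1216) = '0000000000' + '10011000000' = 000000000010011000000 (21 bits)


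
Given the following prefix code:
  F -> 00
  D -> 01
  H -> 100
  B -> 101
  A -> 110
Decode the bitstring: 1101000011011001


Decoding step by step:
Bits 110 -> A
Bits 100 -> H
Bits 00 -> F
Bits 110 -> A
Bits 110 -> A
Bits 01 -> D


Decoded message: AHFAAD


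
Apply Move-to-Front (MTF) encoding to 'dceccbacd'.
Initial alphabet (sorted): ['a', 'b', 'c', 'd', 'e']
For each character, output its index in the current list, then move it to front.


MTF encoding:
'd': index 3 in ['a', 'b', 'c', 'd', 'e'] -> ['d', 'a', 'b', 'c', 'e']
'c': index 3 in ['d', 'a', 'b', 'c', 'e'] -> ['c', 'd', 'a', 'b', 'e']
'e': index 4 in ['c', 'd', 'a', 'b', 'e'] -> ['e', 'c', 'd', 'a', 'b']
'c': index 1 in ['e', 'c', 'd', 'a', 'b'] -> ['c', 'e', 'd', 'a', 'b']
'c': index 0 in ['c', 'e', 'd', 'a', 'b'] -> ['c', 'e', 'd', 'a', 'b']
'b': index 4 in ['c', 'e', 'd', 'a', 'b'] -> ['b', 'c', 'e', 'd', 'a']
'a': index 4 in ['b', 'c', 'e', 'd', 'a'] -> ['a', 'b', 'c', 'e', 'd']
'c': index 2 in ['a', 'b', 'c', 'e', 'd'] -> ['c', 'a', 'b', 'e', 'd']
'd': index 4 in ['c', 'a', 'b', 'e', 'd'] -> ['d', 'c', 'a', 'b', 'e']


Output: [3, 3, 4, 1, 0, 4, 4, 2, 4]


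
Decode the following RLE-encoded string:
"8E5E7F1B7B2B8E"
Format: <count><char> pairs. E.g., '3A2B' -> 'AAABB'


Expanding each <count><char> pair:
  8E -> 'EEEEEEEE'
  5E -> 'EEEEE'
  7F -> 'FFFFFFF'
  1B -> 'B'
  7B -> 'BBBBBBB'
  2B -> 'BB'
  8E -> 'EEEEEEEE'

Decoded = EEEEEEEEEEEEEFFFFFFFBBBBBBBBBBEEEEEEEE


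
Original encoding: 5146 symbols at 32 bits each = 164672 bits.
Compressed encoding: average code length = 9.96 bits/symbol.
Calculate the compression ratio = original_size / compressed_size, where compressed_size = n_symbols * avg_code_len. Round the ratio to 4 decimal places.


original_size = n_symbols * orig_bits = 5146 * 32 = 164672 bits
compressed_size = n_symbols * avg_code_len = 5146 * 9.96 = 51254.16 bits
ratio = original_size / compressed_size = 164672 / 51254.16 = 3.2129

Compression ratio = 3.2129


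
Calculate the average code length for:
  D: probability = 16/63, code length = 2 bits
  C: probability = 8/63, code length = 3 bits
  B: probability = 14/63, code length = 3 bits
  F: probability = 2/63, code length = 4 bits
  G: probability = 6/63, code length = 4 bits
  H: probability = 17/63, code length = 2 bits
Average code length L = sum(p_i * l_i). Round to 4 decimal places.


Weighted contributions p_i * l_i:
  D: (16/63) * 2 = 32/63
  C: (8/63) * 3 = 24/63
  B: (14/63) * 3 = 42/63
  F: (2/63) * 4 = 8/63
  G: (6/63) * 4 = 24/63
  H: (17/63) * 2 = 34/63
Sum = (32 + 24 + 42 + 8 + 24 + 34)/63 = 164/63

L = 164/63 = 2.6032 bits/symbol


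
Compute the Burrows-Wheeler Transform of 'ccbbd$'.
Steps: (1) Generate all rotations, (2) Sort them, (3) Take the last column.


Rotations (sorted):
  0: $ccbbd -> last char: d
  1: bbd$cc -> last char: c
  2: bd$ccb -> last char: b
  3: cbbd$c -> last char: c
  4: ccbbd$ -> last char: $
  5: d$ccbb -> last char: b


BWT = dcbc$b


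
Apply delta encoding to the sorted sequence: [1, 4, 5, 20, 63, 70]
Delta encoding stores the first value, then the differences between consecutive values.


First value: 1
Deltas:
  4 - 1 = 3
  5 - 4 = 1
  20 - 5 = 15
  63 - 20 = 43
  70 - 63 = 7


Delta encoded: [1, 3, 1, 15, 43, 7]


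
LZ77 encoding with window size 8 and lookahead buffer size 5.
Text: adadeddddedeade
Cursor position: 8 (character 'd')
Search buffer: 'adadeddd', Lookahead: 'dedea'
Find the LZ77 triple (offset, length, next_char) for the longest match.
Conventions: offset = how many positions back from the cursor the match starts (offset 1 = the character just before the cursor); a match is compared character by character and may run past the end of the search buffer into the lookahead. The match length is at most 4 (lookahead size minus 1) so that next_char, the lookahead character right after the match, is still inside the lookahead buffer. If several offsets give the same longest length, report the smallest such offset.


Try each offset into the search buffer:
  offset=1 (pos 7, char 'd'): match length 1
  offset=2 (pos 6, char 'd'): match length 1
  offset=3 (pos 5, char 'd'): match length 1
  offset=4 (pos 4, char 'e'): match length 0
  offset=5 (pos 3, char 'd'): match length 3
  offset=6 (pos 2, char 'a'): match length 0
  offset=7 (pos 1, char 'd'): match length 1
  offset=8 (pos 0, char 'a'): match length 0
Longest match has length 3 at offset 5.
next_char = character at position 8 + 3 = 11 -> 'e'

Best match: offset=5, length=3 (matching 'ded' starting at position 3)
LZ77 triple: (5, 3, 'e')


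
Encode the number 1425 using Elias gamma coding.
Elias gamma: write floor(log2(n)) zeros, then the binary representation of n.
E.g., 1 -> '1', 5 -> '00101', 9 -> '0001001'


num_bits = floor(log2(1425)) + 1 = 11
leading_zeros = num_bits - 1 = 10
binary(1425) = 10110010001

Elias gamma(1425) = '0000000000' + '10110010001' = 000000000010110010001 (21 bits)


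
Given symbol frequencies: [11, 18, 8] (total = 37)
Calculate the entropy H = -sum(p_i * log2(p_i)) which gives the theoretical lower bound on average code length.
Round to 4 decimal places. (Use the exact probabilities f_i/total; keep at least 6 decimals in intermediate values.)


Per-symbol terms -p_i * log2(p_i) with p_i = f_i/37:
  p = 11/37 = 0.297297: log2(p) = -1.750022, -p*log2(p) = 0.520277
  p = 18/37 = 0.486486: log2(p) = -1.039528, -p*log2(p) = 0.505717
  p = 8/37 = 0.216216: log2(p) = -2.209453, -p*log2(p) = 0.477720
H = 0.520277 + 0.505717 + 0.477720 = 1.503714

H = 1.5037 bits/symbol


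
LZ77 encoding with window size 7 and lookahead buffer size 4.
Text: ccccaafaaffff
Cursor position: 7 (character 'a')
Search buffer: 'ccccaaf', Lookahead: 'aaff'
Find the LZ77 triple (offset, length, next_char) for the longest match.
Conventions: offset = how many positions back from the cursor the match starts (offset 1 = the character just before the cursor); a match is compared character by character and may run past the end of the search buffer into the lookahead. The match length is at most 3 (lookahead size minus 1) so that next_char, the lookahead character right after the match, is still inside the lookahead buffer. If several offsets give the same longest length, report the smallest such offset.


Try each offset into the search buffer:
  offset=1 (pos 6, char 'f'): match length 0
  offset=2 (pos 5, char 'a'): match length 1
  offset=3 (pos 4, char 'a'): match length 3
  offset=4 (pos 3, char 'c'): match length 0
  offset=5 (pos 2, char 'c'): match length 0
  offset=6 (pos 1, char 'c'): match length 0
  offset=7 (pos 0, char 'c'): match length 0
Longest match has length 3 at offset 3.
next_char = character at position 7 + 3 = 10 -> 'f'

Best match: offset=3, length=3 (matching 'aaf' starting at position 4)
LZ77 triple: (3, 3, 'f')


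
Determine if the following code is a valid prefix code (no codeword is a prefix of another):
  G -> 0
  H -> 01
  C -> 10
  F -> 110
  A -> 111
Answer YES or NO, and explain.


Checking each pair (does one codeword prefix another?):
  G='0' vs H='01': prefix -- VIOLATION

NO -- this is NOT a valid prefix code. G (0) is a prefix of H (01).


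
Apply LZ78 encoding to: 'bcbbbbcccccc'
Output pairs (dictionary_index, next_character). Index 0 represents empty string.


LZ78 encoding steps:
Dictionary: {0: ''}
Step 1: w='' (idx 0), next='b' -> output (0, 'b'), add 'b' as idx 1
Step 2: w='' (idx 0), next='c' -> output (0, 'c'), add 'c' as idx 2
Step 3: w='b' (idx 1), next='b' -> output (1, 'b'), add 'bb' as idx 3
Step 4: w='bb' (idx 3), next='c' -> output (3, 'c'), add 'bbc' as idx 4
Step 5: w='c' (idx 2), next='c' -> output (2, 'c'), add 'cc' as idx 5
Step 6: w='cc' (idx 5), next='c' -> output (5, 'c'), add 'ccc' as idx 6


Encoded: [(0, 'b'), (0, 'c'), (1, 'b'), (3, 'c'), (2, 'c'), (5, 'c')]
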